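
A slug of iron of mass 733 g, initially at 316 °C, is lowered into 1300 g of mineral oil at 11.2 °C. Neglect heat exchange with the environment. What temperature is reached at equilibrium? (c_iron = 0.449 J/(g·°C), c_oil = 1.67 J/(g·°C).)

T_f ≈ 51.3 °C

Taking heat into each body as positive, Σ m c ΔT = 0:
733×0.449×(T − 316) + 1300×1.67×(T − 11.2) = 0
329.12(T − 316) + 2171(T − 11.2) = 0
2500.1 T = 128316
T = 128316/2500.1 ≈ 51.32 °C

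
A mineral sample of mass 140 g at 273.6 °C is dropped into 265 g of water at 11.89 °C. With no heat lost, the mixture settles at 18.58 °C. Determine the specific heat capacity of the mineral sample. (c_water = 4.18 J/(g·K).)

c ≈ 0.208 J/(g·K)

Heat lost by the mineral sample = heat gained by the water:
140·c·(273.6 − 18.58) = 265·4.18·(18.58 − 11.89)
35703 c = 7410.5  ⇒  c ≈ 0.2076 J/(g·K)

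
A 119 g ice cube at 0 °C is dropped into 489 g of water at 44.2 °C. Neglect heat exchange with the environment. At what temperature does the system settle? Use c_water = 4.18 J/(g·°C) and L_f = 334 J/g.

T_f ≈ 19.9 °C

Conservation of energy gives ΣQ = 0:
latent heat to melt: 119×334 = 39746
  meltwater 0→T: 119×4.18×T = 497.42 T
  water: 2044(T − 44.2)
2541.4 T = 90346 − 39746 = 50600
T ≈ 19.91 °C (positive, so assuming full melt was valid).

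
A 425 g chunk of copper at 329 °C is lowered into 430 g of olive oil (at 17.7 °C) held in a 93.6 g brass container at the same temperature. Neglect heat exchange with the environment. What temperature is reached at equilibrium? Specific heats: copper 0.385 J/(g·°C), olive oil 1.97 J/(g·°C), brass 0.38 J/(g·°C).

T_f ≈ 66.4 °C

T_f = Σ m_i c_i T_i / Σ m_i c_i:
T_f = (163.62×329 + 847.1×17.7 + 35.57×17.7) / (163.62 + 847.1 + 35.57)
    = 69456 / 1046.3 ≈ 66.38 °C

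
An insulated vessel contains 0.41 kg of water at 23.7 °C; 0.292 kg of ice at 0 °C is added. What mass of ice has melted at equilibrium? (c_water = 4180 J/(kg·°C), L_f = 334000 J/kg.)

m_melted ≈ 0.122 kg

Water can give up m c ΔT = 0.41×4180×23.7 = 40617 J before reaching 0 °C.
Fully melting the ice requires m_ice L_f = 0.292×334000 = 97528 J.
40617 J < 97528 J, so only part of the ice melts and the system sits at 0 °C.
m_melt = 40617 / L_f = 0.1216 kg.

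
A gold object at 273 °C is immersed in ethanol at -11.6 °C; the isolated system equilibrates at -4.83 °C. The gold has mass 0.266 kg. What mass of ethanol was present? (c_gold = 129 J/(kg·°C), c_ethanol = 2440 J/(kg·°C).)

|Q_gold| = |Q_ethanol|:
0.266·129·(273 − -4.83) = m·2440·(-4.83 − (-11.6))
16519 m = 9533.5  ⇒  m ≈ 0.5771 kg

m ≈ 0.577 kg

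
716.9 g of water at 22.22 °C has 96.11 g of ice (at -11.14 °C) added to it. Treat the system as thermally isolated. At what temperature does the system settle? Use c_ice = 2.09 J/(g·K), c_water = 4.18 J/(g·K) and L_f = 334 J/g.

Let T be the final temperature. ΣQ_i = 0:
warm ice to 0 °C: 96.11×2.09×(0 − (-11.14)) = 2237.7; melt ice: 96.11×334 = 32101; warm the meltwater: 401.74 T; water cools: 716.9×4.18×(T − 22.22) = 2996.6(T − 22.22)
3398.4 T = 66585 − 34338 = 32247
T ≈ 9.49 °C (positive, so assuming full melt was valid).

T_f ≈ 9.5 °C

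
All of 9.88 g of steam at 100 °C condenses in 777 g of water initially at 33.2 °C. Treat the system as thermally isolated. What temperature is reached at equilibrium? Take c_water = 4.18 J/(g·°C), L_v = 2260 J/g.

Heat gained plus heat lost sum to zero:
steam→water at 100 °C releases m L_v = 9.88×2260 = 22329; condensate cools 100→T: 9.88×4.18×(T − 100) = 41.3(T − 100); original water: 3247.9(T − 33.2)
3289.2 T = 22329 + 4129.8 + 107829 = 134288
T ≈ 40.83 °C — below 100 °C, confirming all the steam condensed.

T_f ≈ 40.8 °C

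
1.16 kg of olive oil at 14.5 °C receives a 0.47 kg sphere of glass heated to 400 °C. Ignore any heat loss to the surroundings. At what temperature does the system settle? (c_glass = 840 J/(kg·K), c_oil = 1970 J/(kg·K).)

T_f ≈ 71.3 °C

With ΣQ=0 the equilibrium temperature is the m·c-weighted mean:
T_f = (394.8·400 + 2285.2·14.5) / (394.8 + 2285.2)
    = 191055 / 2680 ≈ 71.29 °C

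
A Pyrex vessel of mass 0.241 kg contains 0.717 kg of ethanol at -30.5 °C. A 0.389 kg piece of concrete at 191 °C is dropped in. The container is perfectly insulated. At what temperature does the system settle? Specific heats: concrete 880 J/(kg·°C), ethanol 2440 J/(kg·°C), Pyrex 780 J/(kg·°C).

Let T be the final temperature. ΣQ_i = 0:
0.389*880*(T − 191) + 0.717*2440*(T − (-30.5)) + 0.241*780*(T − (-30.5)) = 0
(342.32 + 1749.5 + 187.98) T = 342.32*191 + 1749.5*(-30.5) + 187.98*(-30.5)
T = 6290.6/2279.8 ≈ 2.76 °C

T_f ≈ 2.8 °C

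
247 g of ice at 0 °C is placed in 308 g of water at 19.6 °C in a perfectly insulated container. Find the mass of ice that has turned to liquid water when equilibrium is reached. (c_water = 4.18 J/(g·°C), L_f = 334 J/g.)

m_melted ≈ 75.6 g

Water can give up m c ΔT = 308×4.18×19.6 = 25234 J before reaching 0 °C.
Fully melting the ice requires m_ice L_f = 247×334 = 82498 J.
Since 25234 < 82498 J, not all the ice melts; equilibrium is at 0 °C.
m_melted×334 = 25234  ⇒  m_melted ≈ 75.55 g.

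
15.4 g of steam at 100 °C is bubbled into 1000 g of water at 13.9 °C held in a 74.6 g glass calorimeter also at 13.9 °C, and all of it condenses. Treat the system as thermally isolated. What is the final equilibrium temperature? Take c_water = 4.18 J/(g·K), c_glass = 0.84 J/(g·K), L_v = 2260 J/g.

T_f ≈ 23.3 °C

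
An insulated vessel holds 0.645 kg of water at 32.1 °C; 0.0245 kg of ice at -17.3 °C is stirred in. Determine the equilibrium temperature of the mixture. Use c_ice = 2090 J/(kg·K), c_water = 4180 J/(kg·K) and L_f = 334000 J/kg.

Heat gained plus heat lost sum to zero:
ice -17.3→0 °C: 0.0245·2090·17.3 = 885.85
  latent heat to melt: 0.0245·334000 = 8183
  warm the meltwater: 102.41 T
  water: 2696.1(T − 32.1)
2798.5 T = 86545 − 9068.8 = 77476
T ≈ 27.68 °C — above 0 °C, consistent with complete melting.

T_f ≈ 27.7 °C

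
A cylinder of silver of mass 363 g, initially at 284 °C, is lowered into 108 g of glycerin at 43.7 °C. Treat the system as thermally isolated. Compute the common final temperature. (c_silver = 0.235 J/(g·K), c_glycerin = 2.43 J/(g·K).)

T_f ≈ 102.6 °C

Let T be the final temperature. ΣQ_i = 0:
363×0.235×(T − 284) + 108×2.43×(T − 43.7) = 0
85.3(T − 284) + 262.44(T − 43.7) = 0
347.75 T = 35695
T ≈ 102.65 °C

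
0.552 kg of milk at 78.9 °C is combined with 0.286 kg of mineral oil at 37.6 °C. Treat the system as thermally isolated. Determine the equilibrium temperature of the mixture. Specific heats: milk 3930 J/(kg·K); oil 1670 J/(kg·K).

Setting the total heat transfer to zero:
0.552·3930·(T − 78.9) + 0.286·1670·(T − 37.6) = 0
2169.4(T − 78.9) + 477.62(T − 37.6) = 0
2647 T = 189121
T ≈ 71.45 °C

T_f ≈ 71.4 °C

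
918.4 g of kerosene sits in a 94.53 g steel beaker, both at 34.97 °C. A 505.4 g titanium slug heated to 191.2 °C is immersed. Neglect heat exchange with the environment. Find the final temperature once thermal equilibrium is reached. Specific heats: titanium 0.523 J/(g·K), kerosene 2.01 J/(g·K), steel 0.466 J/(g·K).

T_f ≈ 54.1 °C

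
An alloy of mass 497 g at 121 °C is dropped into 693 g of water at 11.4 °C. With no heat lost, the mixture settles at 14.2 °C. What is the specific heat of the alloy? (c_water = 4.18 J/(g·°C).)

m_s c (T_s − T_f) = m_water c_water (T_f − T_0):
497·c·(121 − 14.2) = 693·4.18·(14.2 − 11.4)
53080 c = 8110.9  ⇒  c ≈ 0.1528 J/(g·°C)

c ≈ 0.153 J/(g·°C)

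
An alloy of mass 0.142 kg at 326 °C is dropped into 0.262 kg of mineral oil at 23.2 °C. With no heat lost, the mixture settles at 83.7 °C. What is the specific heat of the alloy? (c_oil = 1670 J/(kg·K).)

c ≈ 769 J/(kg·K)

Taking heat into each body as positive, Σ m c ΔT = 0:
0.142×c×(83.7 − 326) + 0.262×1670×(83.7 − 23.2) = 0
-34.41 c = -26471
c = -26471/-34.41 ≈ 769.4 J/(kg·K)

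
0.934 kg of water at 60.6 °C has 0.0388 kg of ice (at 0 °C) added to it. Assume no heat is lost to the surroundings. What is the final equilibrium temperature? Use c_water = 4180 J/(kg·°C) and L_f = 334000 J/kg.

Setting the total heat transfer to zero:
fusion: m_ice L_f = 0.0388×334000 = 12959
  warm the meltwater: 162.18 T
  water: 3904.1(T − 60.6)
4066.3 T = 236590 − 12959 = 223630
T ≈ 55.00 °C (positive, so assuming full melt was valid).

T_f ≈ 55.0 °C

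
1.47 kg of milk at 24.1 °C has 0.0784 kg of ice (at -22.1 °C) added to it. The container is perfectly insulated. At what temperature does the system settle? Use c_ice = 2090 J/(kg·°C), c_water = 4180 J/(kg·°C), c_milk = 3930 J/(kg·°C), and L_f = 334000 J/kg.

T_f ≈ 17.9 °C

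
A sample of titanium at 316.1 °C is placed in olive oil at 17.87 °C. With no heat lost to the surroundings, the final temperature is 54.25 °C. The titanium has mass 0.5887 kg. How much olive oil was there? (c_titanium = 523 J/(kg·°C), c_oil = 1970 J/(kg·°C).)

m ≈ 1.12 kg

Net heat exchanged in the isolated system is zero:
0.5887·523·(54.25 − 316.1) + m·1970·(54.25 − 17.87) = 0
71669 m = 80621
m = 80621/71669 ≈ 1.125 kg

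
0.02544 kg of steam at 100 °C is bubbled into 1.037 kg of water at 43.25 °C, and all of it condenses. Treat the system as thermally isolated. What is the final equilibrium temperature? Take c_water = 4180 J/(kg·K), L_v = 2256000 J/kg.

T_f ≈ 57.5 °C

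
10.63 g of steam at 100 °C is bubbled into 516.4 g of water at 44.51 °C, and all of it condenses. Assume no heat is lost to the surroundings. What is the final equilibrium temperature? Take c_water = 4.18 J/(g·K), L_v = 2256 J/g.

T_f ≈ 56.5 °C

Energy balance with sensible and latent terms:
condense steam: −10.63×2256 = −23981; condensate cools 100→T: 10.63×4.18×(T − 100) = 44.43(T − 100); water warms: 516.4×4.18×(T − 44.51) = 2158.6(T − 44.51)
2203 T = 23981 + 4443.3 + 96077 = 124502
T ≈ 56.52 °C (< 100 °C, so full condensation is consistent).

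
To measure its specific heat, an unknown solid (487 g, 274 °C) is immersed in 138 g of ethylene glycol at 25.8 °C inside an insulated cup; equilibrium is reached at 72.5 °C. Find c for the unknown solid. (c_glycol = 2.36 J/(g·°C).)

Heat lost by the unknown solid = heat gained by the glycol:
487×c×(274 − 72.5) = 138×2.36×(72.5 − 25.8)
98130 c = 15209  ⇒  c ≈ 0.155 J/(g·°C)

c ≈ 0.155 J/(g·°C)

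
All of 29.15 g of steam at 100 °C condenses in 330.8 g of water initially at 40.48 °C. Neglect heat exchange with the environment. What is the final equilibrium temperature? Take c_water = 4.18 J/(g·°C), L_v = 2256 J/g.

T_f ≈ 89.0 °C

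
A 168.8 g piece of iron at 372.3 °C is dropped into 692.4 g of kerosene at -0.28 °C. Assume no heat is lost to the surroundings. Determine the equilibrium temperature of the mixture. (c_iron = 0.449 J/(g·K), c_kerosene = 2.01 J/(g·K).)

T_f ≈ 19.0 °C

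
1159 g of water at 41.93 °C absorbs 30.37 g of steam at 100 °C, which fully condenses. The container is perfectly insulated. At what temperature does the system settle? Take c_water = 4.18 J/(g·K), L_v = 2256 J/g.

Sum of m c ΔT and latent-heat terms is zero:
condense steam: −30.37·2256 = −68515
  condensate cools 100→T: 30.37·4.18·(T − 100) = 126.95(T − 100)
  original water: 4844.6(T − 41.93)
4971.6 T = 68515 + 12695 + 203135 = 284344
T ≈ 57.19 °C (< 100 °C, so full condensation is consistent).

T_f ≈ 57.2 °C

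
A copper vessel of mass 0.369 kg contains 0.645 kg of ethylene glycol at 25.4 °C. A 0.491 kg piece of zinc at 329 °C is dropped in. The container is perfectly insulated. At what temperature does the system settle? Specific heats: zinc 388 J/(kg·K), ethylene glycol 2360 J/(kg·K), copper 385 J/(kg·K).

T_f ≈ 56.6 °C

T_f = Σ m_i c_i T_i / Σ m_i c_i:
T_f = (190.51×329 + 1522.2×25.4 + 142.06×25.4) / (190.51 + 1522.2 + 142.06)
    = 104949 / 1854.8 ≈ 56.58 °C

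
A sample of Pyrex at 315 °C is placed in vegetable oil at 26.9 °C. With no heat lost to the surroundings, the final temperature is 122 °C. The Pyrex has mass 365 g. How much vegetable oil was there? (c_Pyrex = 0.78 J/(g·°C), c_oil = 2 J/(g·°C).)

Setting the total heat transfer to zero:
365×0.78×(122 − 315) + m×2×(122 − 26.9) = 0
190.2 m = 54947
m = 54947/190.2 ≈ 288.9 g

m ≈ 289 g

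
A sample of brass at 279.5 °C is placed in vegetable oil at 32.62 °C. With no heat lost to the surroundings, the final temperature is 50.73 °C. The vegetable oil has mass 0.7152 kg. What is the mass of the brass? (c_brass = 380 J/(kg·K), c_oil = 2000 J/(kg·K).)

m ≈ 0.298 kg

Setting the total heat transfer to zero:
m·380·(50.73 − 279.5) + 0.7152·2000·(50.73 − 32.62) = 0
-86933 m = -25905
m = -25905/-86933 ≈ 0.298 kg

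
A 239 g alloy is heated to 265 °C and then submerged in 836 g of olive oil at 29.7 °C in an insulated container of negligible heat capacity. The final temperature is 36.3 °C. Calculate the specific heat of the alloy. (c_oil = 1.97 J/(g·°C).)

c ≈ 0.199 J/(g·°C)

m_s c (T_s − T_f) = m_oil c_oil (T_f − T_0):
239×c×(265 − 36.3) = 836×1.97×(36.3 − 29.7)
54659 c = 10870  ⇒  c ≈ 0.1989 J/(g·°C)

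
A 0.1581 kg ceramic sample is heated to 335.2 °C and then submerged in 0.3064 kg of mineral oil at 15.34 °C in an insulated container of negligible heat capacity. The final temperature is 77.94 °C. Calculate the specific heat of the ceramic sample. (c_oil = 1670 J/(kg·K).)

c ≈ 788 J/(kg·K)

Heat lost by the ceramic sample = heat gained by the oil:
0.1581·c·(335.2 − 77.94) = 0.3064·1670·(77.94 − 15.34)
40.67 c = 32032  ⇒  c ≈ 787.5 J/(kg·K)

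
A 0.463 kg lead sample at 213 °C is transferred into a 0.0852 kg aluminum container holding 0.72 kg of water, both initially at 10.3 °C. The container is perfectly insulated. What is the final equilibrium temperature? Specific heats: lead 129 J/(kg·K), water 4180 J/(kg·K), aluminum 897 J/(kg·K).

Conservation of energy gives ΣQ = 0:
0.463·129·(T − 213) + 0.72·4180·(T − 10.3) + 0.0852·897·(T − 10.3) = 0
3145.8 T = 44508
T ≈ 14.15 °C

T_f ≈ 14.1 °C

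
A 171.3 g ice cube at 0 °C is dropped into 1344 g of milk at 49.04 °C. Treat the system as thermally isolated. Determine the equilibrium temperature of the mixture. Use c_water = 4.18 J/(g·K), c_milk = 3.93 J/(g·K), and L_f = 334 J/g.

Setting the total heat transfer to zero:
fusion: m_ice L_f = 171.3·334 = 57214; meltwater 0→T: 171.3·4.18·T = 716.03 T; milk: 5281.9(T − 49.04)
5998 T = 259025 − 57214 = 201811
T ≈ 33.65 °C (positive, so assuming full melt was valid).

T_f ≈ 33.6 °C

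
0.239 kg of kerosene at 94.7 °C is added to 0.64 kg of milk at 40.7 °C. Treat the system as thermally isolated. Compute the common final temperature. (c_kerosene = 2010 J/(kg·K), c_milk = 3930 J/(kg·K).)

T_f ≈ 49.4 °C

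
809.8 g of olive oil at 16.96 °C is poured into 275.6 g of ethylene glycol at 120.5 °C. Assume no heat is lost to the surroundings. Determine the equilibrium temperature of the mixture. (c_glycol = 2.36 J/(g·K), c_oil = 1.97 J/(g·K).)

Taking heat into each body as positive, Σ m c ΔT = 0:
275.6×2.36×(T − 120.5) + 809.8×1.97×(T − 16.96) = 0
650.42(T − 120.5) + 1595.3(T − 16.96) = 0
(650.42 + 1595.3) T = 650.42×120.5 + 1595.3×16.96
T ≈ 46.95 °C

T_f ≈ 46.9 °C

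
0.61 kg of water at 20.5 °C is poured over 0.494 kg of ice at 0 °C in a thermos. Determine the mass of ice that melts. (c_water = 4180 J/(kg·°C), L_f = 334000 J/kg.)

m_melted ≈ 0.156 kg

Water can give up m c ΔT = 0.61·4180·20.5 = 52271 J before reaching 0 °C.
Fully melting the ice requires m_ice L_f = 0.494·334000 = 164996 J.
Since 52271 < 164996 J, not all the ice melts; equilibrium is at 0 °C.
m_melt = 52271 / L_f = 0.1565 kg.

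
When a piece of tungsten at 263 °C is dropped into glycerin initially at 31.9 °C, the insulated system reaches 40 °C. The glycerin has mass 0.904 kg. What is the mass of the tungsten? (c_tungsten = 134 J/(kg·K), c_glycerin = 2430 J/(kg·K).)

m ≈ 0.595 kg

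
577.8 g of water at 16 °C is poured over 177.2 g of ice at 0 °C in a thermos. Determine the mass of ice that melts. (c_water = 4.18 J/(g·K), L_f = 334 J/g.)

m_melted ≈ 116 g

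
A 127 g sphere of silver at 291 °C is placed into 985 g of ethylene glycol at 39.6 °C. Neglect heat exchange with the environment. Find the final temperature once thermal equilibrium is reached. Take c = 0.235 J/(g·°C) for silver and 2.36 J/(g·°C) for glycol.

T_f ≈ 42.8 °C

T_f is the heat-capacity-weighted average of the initial temperatures:
T_f = (29.84·291 + 2324.6·39.6) / (29.84 + 2324.6)
    = 100739 / 2354.4 ≈ 42.79 °C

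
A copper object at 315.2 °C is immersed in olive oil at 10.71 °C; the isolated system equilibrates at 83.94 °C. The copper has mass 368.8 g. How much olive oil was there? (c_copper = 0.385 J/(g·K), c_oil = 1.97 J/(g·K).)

m ≈ 228 g

|Q_copper| = |Q_oil|:
368.8·0.385·(315.2 − 83.94) = m·1.97·(83.94 − 10.71)
144.26 m = 32836  ⇒  m ≈ 227.6 g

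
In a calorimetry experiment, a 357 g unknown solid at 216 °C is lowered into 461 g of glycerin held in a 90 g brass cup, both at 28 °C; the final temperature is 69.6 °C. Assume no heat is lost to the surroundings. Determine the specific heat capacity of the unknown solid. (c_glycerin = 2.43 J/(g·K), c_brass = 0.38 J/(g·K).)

c ≈ 0.919 J/(g·K)

Heat gained plus heat lost sum to zero:
357×c×(69.6 − 216) + 461×2.43×(69.6 − 28) + 90×0.38×(69.6 − 28) = 0
-52265 c = -48024
c = -48024/-52265 ≈ 0.9189 J/(g·K)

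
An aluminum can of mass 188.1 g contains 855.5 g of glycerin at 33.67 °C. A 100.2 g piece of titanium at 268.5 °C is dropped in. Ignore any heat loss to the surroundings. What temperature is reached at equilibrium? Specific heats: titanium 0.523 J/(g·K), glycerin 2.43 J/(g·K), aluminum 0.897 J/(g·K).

T_f ≈ 39.0 °C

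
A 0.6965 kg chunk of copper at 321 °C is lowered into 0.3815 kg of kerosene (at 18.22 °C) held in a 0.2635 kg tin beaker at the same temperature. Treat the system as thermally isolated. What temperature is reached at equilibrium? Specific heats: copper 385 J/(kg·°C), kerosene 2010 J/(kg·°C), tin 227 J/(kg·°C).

Let T be the final temperature. ΣQ_i = 0:
0.6965·385·(T − 321) + 0.3815·2010·(T − 18.22) + 0.2635·227·(T − 18.22) = 0
(268.15 + 766.82 + 59.81) T = 268.15·321 + 766.82·18.22 + 59.81·18.22
T = 101138 / 1094.8 = 92.4 °C

T_f ≈ 92.4 °C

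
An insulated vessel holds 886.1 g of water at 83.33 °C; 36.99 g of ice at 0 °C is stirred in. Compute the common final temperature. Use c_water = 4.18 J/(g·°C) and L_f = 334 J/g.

T_f ≈ 76.8 °C

Energy balance with sensible and latent terms:
melt ice: 36.99×334 = 12355
  warm the meltwater: 154.62 T
  water cools: 886.1×4.18×(T − 83.33) = 3703.9(T − 83.33)
3858.5 T = 308646 − 12355 = 296291
T ≈ 76.79 °C. Since T > 0 °C, the all-ice-melts assumption holds.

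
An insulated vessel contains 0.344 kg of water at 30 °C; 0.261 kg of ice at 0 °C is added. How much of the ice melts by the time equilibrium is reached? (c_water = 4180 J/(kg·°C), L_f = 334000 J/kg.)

m_melted ≈ 0.129 kg

Water can give up m c ΔT = 0.344×4180×30 = 43138 J before reaching 0 °C.
Melting all 0.261 kg of ice would need 0.261×334000 = 87174 J.
Since 43138 < 87174 J, not all the ice melts; equilibrium is at 0 °C.
m_melted×334000 = 43138  ⇒  m_melted ≈ 0.1292 kg.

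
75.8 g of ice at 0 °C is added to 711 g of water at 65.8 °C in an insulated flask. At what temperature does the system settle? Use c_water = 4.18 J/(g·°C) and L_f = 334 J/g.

Taking heat into each body as positive, Σ m c ΔT = 0:
latent heat to melt: 75.8×334 = 25317
  warm the meltwater: 316.84 T
  water: 2972(T − 65.8)
3288.8 T = 195556 − 25317 = 170239
T ≈ 51.76 °C — above 0 °C, consistent with complete melting.

T_f ≈ 51.8 °C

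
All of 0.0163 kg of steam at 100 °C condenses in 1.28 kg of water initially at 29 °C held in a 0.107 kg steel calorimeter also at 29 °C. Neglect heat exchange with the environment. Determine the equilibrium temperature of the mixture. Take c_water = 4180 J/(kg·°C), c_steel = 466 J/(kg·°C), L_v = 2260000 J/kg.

Taking heat into each body as positive, Σ m c ΔT = 0:
steam→water at 100 °C releases m L_v = 0.0163×2260000 = 36838
  condensate cools 100→T: 0.0163×4180×(T − 100) = 68.13(T − 100)
  water warms: 1.28×4180×(T − 29) = 5350.4(T − 29)
  cup: 49.86(T − 29)
5468.4 T = 36838 + 6813.4 + 156608 = 200259
T ≈ 36.62 °C, under the boiling point, so the assumption holds.

T_f ≈ 36.6 °C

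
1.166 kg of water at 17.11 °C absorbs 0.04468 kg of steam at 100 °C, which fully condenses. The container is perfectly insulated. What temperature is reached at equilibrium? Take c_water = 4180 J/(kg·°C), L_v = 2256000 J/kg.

T_f ≈ 40.1 °C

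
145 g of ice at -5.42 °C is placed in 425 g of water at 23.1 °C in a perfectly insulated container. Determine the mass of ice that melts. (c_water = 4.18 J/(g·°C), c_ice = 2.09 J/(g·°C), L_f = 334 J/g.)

m_melted ≈ 118 g

Cooling the water to 0 °C releases 425·4.18·23.1 = 41037 J.
Warming the ice to 0 °C takes 145·2.09·5.42 = 1642.5 J, leaving 39395 J for melting.
Fully melting the ice requires m_ice L_f = 145·334 = 48430 J.
That's not enough to melt it all — equilibrium is at 0 °C with ice remaining.
Mass melted = 39395/334 ≈ 117.9 g.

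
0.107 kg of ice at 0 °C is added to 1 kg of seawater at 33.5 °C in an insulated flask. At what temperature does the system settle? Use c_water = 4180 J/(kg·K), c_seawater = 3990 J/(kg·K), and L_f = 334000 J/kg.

Conservation of energy gives ΣQ = 0:
fusion: m_ice L_f = 0.107·334000 = 35738; meltwater 0→T: 0.107·4180·T = 447.26 T; seawater cools: 1·3990·(T − 33.5) = 3990(T − 33.5)
4437.3 T = 133665 − 35738 = 97927
T ≈ 22.07 °C. Since T > 0 °C, the all-ice-melts assumption holds.

T_f ≈ 22.1 °C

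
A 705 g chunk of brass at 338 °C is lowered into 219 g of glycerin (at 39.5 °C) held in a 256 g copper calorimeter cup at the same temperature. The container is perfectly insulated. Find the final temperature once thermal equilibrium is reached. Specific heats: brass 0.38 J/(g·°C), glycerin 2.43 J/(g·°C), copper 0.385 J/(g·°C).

T_f ≈ 128.5 °C

Setting the total heat transfer to zero:
705×0.38×(T − 338) + 219×2.43×(T − 39.5) + 256×0.385×(T − 39.5) = 0
267.9(T − 338) + 532.17(T − 39.5) + 98.56(T − 39.5) = 0
(267.9 + 532.17 + 98.56) T = 267.9×338 + 532.17×39.5 + 98.56×39.5
T = 115464 / 898.63 = 128 °C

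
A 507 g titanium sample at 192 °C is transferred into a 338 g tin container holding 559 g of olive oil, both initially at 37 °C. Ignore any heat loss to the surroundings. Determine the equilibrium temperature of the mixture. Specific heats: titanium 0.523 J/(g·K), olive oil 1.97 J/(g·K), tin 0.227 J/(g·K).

T_f ≈ 65.5 °C

Net heat exchanged in the isolated system is zero:
507*0.523*(T − 192) + 559*1.97*(T − 37) + 338*0.227*(T − 37) = 0
(265.16 + 1101.2 + 76.73) T = 265.16*192 + 1101.2*37 + 76.73*37
T = 94495 / 1443.1 = 65.5 °C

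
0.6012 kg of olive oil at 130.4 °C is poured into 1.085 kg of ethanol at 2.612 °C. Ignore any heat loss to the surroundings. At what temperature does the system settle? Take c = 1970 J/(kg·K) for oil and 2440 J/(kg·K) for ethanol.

T_f ≈ 42.1 °C

T_f is the heat-capacity-weighted average of the initial temperatures:
T_f = (1184.4×130.4 + 2647.4×2.612) / (1184.4 + 2647.4)
    = 161356 / 3831.8 ≈ 42.11 °C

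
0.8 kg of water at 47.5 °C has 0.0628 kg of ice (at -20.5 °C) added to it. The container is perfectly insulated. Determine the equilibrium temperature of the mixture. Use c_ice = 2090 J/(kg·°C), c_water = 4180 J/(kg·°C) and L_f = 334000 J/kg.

T_f ≈ 37.5 °C

Taking heat into each body as positive, Σ m c ΔT = 0:
warm ice to 0 °C: 0.0628×2090×(0 − (-20.5)) = 2690.7
  latent heat to melt: 0.0628×334000 = 20975
  warm the meltwater: 262.5 T
  water: 3344(T − 47.5)
3606.5 T = 158840 − 23666 = 135174
T ≈ 37.48 °C (positive, so assuming full melt was valid).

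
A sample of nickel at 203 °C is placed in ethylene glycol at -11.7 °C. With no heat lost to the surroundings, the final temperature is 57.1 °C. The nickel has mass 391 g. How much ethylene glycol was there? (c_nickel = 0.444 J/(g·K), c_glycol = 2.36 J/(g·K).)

Energy conservation, ΣQ = 0:
391·0.444·(57.1 − 203) + m·2.36·(57.1 − (-11.7)) = 0
162.37 m = 25329
m = 25329/162.37 ≈ 156 g

m ≈ 156 g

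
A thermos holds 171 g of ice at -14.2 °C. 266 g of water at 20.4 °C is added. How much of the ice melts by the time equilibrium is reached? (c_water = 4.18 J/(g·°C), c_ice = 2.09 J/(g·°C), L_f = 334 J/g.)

m_melted ≈ 52.7 g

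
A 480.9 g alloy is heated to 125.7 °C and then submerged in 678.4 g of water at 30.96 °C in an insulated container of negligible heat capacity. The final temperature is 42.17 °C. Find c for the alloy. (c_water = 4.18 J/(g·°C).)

c ≈ 0.791 J/(g·°C)

Net heat exchanged in the isolated system is zero:
480.9×c×(42.17 − 125.7) + 678.4×4.18×(42.17 − 30.96) = 0
-40170 c = -31788
c = -31788/-40170 ≈ 0.7914 J/(g·°C)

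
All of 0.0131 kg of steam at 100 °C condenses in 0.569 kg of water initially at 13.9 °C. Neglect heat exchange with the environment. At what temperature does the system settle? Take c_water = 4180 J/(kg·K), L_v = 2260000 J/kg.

Heat gained plus heat lost sum to zero:
steam→water at 100 °C releases m L_v = 0.0131·2260000 = 29606
  condensed water 100 °C→T: 54.76(T − 100)
  water warms: 0.569·4180·(T − 13.9) = 2378.4(T − 13.9)
2433.2 T = 29606 + 5475.8 + 33060 = 68142
T ≈ 28.01 °C — below 100 °C, confirming all the steam condensed.

T_f ≈ 28.0 °C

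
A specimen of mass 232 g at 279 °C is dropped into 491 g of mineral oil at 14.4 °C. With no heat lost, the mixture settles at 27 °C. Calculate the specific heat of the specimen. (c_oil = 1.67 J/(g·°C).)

c ≈ 0.177 J/(g·°C)

Energy conservation, ΣQ = 0:
232×c×(27 − 279) + 491×1.67×(27 − 14.4) = 0
-58464 c = -10332
c = -10332/-58464 ≈ 0.1767 J/(g·°C)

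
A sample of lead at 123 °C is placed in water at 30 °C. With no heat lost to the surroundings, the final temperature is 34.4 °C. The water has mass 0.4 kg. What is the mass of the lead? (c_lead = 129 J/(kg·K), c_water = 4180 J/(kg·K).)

m ≈ 0.644 kg

|Q_lead| = |Q_water|:
m·129·(123 − 34.4) = 0.4·4180·(34.4 − 30)
11429 m = 7356.8  ⇒  m ≈ 0.6437 kg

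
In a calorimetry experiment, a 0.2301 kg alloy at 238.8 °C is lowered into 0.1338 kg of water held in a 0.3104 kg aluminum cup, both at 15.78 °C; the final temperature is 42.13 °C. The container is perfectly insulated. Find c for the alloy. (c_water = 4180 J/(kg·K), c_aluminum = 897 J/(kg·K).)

Net heat exchanged in the isolated system is zero:
0.2301×c×(42.13 − 238.8) + 0.1338×4180×(42.13 − 15.78) + 0.3104×897×(42.13 − 15.78) = 0
-45.25 c = -22074
c = -22074/-45.25 ≈ 487.8 J/(kg·K)

c ≈ 488 J/(kg·K)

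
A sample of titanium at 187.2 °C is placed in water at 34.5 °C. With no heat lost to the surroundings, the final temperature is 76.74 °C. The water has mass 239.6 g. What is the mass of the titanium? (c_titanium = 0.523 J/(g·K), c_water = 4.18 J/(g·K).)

Heat gained plus heat lost sum to zero:
m×0.523×(76.74 − 187.2) + 239.6×4.18×(76.74 − 34.5) = 0
-57.77 m = -42305
m = -42305/-57.77 ≈ 732.3 g

m ≈ 732 g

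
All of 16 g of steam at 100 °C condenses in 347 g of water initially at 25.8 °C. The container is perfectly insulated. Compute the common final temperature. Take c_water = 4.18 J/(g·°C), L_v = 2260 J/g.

T_f ≈ 52.9 °C

Energy conservation, ΣQ = 0:
latent heat released on condensation: 16·2260 = 36160; condensate cools 100→T: 16·4.18·(T − 100) = 66.88(T − 100); original water: 1450.5(T − 25.8)
1517.3 T = 36160 + 6688 + 37422 = 80270
T ≈ 52.90 °C (< 100 °C, so full condensation is consistent).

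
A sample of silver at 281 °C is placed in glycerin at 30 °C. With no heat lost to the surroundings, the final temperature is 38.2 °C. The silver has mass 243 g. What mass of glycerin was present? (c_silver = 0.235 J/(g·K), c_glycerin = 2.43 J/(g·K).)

m ≈ 696 g

Conservation of energy gives ΣQ = 0:
243·0.235·(38.2 − 281) + m·2.43·(38.2 − 30) = 0
19.93 m = 13865
m = 13865/19.93 ≈ 695.8 g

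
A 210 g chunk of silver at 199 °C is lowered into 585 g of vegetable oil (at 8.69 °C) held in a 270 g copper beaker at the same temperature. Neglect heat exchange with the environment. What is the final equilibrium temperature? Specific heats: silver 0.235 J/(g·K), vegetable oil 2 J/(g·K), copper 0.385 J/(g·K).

T_f ≈ 15.8 °C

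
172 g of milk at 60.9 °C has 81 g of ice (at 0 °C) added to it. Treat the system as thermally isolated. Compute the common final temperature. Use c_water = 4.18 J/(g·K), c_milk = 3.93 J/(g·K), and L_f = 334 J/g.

Heat gained plus heat lost sum to zero:
latent heat to melt: 81×334 = 27054
  warm the meltwater: 338.58 T
  milk cools: 172×3.93×(T − 60.9) = 675.96(T − 60.9)
1014.5 T = 41166 − 27054 = 14112
T ≈ 13.91 °C. Since T > 0 °C, the all-ice-melts assumption holds.

T_f ≈ 13.9 °C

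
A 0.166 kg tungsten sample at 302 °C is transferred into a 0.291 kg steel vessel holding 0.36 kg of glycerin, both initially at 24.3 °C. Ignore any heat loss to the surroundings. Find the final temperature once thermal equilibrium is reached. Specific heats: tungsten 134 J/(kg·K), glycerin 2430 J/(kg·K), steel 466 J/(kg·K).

Energy conservation, ΣQ = 0:
0.166·134·(T − 302) + 0.36·2430·(T − 24.3) + 0.291·466·(T − 24.3) = 0
22.24(T − 302) + 874.8(T − 24.3) + 135.61(T − 24.3) = 0
(22.24 + 874.8 + 135.61) T = 22.24·302 + 874.8·24.3 + 135.61·24.3
T ≈ 30.28 °C

T_f ≈ 30.3 °C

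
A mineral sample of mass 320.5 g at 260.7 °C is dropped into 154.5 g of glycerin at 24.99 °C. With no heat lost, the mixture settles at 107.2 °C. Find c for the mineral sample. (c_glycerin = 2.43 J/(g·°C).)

c ≈ 0.627 J/(g·°C)

Heat lost by the mineral sample = heat gained by the glycerin:
320.5·c·(260.7 − 107.2) = 154.5·2.43·(107.2 − 24.99)
49197 c = 30865  ⇒  c ≈ 0.6274 J/(g·°C)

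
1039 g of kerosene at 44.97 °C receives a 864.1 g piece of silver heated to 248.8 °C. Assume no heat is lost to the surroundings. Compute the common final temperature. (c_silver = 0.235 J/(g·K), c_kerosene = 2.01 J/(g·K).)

T_f ≈ 63.0 °C

Heat lost by the silver equals heat gained by the kerosene:
864.1·0.235·(248.8 − T) = 1039·2.01·(T − 44.97)
203.06(248.8 − T) = 2088.4(T − 44.97)
2291.5 T = 144437  ⇒  T ≈ 63.03 °C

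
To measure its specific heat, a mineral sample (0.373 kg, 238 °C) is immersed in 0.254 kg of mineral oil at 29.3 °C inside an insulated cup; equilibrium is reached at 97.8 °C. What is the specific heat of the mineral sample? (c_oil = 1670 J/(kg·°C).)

c ≈ 556 J/(kg·°C)

Heat lost by the mineral sample = heat gained by the oil:
0.373×c×(238 − 97.8) = 0.254×1670×(97.8 − 29.3)
52.29 c = 29056  ⇒  c ≈ 555.6 J/(kg·°C)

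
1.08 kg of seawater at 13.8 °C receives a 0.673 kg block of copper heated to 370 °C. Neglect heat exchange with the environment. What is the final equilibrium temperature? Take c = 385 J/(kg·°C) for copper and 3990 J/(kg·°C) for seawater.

T_f ≈ 34.0 °C

T_f = Σ m_i c_i T_i / Σ m_i c_i:
T_f = (259.11*370 + 4309.2*13.8) / (259.11 + 4309.2)
    = 155336 / 4568.3 ≈ 34.00 °C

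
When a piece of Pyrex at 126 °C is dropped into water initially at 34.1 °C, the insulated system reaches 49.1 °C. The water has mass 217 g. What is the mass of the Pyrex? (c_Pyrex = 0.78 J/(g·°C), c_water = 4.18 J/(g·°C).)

m ≈ 227 g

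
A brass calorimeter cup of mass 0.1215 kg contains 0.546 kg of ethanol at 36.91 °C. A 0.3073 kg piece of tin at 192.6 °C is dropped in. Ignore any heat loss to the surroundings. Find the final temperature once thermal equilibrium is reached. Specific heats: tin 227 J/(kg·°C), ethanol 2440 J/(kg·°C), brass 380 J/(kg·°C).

T_f ≈ 44.4 °C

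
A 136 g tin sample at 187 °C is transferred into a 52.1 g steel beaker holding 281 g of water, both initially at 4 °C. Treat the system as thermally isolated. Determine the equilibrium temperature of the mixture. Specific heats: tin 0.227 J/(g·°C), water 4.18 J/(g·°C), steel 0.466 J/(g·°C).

T_f ≈ 8.6 °C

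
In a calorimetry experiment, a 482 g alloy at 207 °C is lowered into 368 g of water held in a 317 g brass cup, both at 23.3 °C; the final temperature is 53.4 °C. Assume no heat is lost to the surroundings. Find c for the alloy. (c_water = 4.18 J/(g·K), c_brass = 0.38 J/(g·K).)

c ≈ 0.674 J/(g·K)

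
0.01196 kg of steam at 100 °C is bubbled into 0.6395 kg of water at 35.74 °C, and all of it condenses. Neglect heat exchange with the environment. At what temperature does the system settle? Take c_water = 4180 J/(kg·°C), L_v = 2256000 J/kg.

T_f ≈ 46.8 °C

Energy conservation, ΣQ = 0:
latent heat released on condensation: 0.01196·2256000 = 26982
  condensate cools 100→T: 0.01196·4180·(T − 100) = 49.99(T − 100)
  original water: 2673.1(T − 35.74)
2723.1 T = 26982 + 4999.3 + 95537 = 127518
T ≈ 46.83 °C — below 100 °C, confirming all the steam condensed.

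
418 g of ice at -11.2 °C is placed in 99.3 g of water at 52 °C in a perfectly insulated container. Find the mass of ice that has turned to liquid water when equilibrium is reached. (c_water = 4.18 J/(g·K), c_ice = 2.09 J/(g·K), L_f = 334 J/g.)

m_melted ≈ 35.3 g

Heat available from the water dropping to 0 °C: 99.3·4.18·52 = 21584 J.
Of that, 418·2.09·11.2 = 9784.5 J goes to bring the ice to 0 °C, leaving 11799 J.
To melt every bit of ice: 418·334 = 139612 J.
11799 J < 139612 J, so only part of the ice melts and the system sits at 0 °C.
m_melt = 11799 / L_f = 35.33 g.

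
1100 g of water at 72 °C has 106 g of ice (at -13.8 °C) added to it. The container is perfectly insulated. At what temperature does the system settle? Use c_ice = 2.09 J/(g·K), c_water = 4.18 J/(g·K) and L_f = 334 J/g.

Conservation of energy gives ΣQ = 0:
ice -13.8→0 °C: 106×2.09×13.8 = 3057.3; latent heat to melt: 106×334 = 35404; meltwater 0→T: 106×4.18×T = 443.08 T; water: 4598(T − 72)
5041.1 T = 331056 − 38461 = 292595
T ≈ 58.04 °C. Since T > 0 °C, the all-ice-melts assumption holds.

T_f ≈ 58.0 °C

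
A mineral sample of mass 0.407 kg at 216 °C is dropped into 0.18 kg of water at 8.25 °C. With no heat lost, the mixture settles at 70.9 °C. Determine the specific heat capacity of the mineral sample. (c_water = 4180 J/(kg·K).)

Energy conservation, ΣQ = 0:
0.407·c·(70.9 − 216) + 0.18·4180·(70.9 − 8.25) = 0
-59.06 c = -47138
c = -47138/-59.06 ≈ 798.2 J/(kg·K)

c ≈ 798 J/(kg·K)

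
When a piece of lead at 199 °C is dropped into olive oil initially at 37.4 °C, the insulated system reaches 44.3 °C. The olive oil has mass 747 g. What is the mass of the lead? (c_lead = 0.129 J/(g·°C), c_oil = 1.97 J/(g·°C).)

m ≈ 509 g

Setting the total heat transfer to zero:
m×0.129×(44.3 − 199) + 747×1.97×(44.3 − 37.4) = 0
-19.96 m = -10154
m = -10154/-19.96 ≈ 508.8 g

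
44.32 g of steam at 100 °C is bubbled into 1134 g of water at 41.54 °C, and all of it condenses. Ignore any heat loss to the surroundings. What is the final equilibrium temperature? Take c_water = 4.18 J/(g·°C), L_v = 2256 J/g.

Heat gained plus heat lost sum to zero:
latent heat released on condensation: 44.32·2256 = 99986; condensed water 100 °C→T: 185.26(T − 100); original water: 4740.1(T − 41.54)
4925.4 T = 99986 + 18526 + 196905 = 315416
T ≈ 64.04 °C (< 100 °C, so full condensation is consistent).

T_f ≈ 64.0 °C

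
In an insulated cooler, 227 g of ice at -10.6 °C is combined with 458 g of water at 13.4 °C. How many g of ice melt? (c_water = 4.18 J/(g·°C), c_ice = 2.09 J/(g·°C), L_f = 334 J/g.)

m_melted ≈ 61.8 g

Heat available from the water dropping to 0 °C: 458·4.18·13.4 = 25653 J.
Warming the ice to 0 °C takes 227·2.09·10.6 = 5029 J, leaving 20625 J for melting.
To melt every bit of ice: 227·334 = 75818 J.
Since 20625 < 75818 J, not all the ice melts; equilibrium is at 0 °C.
m_melted·334 = 20625  ⇒  m_melted ≈ 61.75 g.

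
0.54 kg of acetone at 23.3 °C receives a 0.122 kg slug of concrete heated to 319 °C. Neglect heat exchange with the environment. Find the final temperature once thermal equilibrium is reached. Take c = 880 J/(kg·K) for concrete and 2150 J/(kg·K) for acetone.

Conservation of energy gives ΣQ = 0:
0.122*880*(T − 319) + 0.54*2150*(T − 23.3) = 0
107.36(T − 319) + 1161(T − 23.3) = 0
(107.36 + 1161) T = 107.36*319 + 1161*23.3
T = 61299/1268.4 ≈ 48.33 °C

T_f ≈ 48.3 °C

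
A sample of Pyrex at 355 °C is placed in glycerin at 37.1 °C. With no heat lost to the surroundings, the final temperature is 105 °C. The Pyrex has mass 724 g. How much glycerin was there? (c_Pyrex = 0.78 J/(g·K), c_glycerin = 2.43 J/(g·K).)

m ≈ 856 g

Setting the total heat transfer to zero:
724×0.78×(105 − 355) + m×2.43×(105 − 37.1) = 0
165 m = 141180
m = 141180/165 ≈ 855.7 g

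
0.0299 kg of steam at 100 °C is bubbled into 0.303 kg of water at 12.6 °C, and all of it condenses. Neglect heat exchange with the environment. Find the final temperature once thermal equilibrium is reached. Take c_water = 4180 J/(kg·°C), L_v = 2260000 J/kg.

T_f ≈ 69.0 °C

Sum of m c ΔT and latent-heat terms is zero:
condense steam: −0.0299·2260000 = −67574; condensate cools 100→T: 0.0299·4180·(T − 100) = 124.98(T − 100); original water: 1266.5(T − 12.6)
1391.5 T = 67574 + 12498 + 15958 = 96031
T ≈ 69.01 °C — below 100 °C, confirming all the steam condensed.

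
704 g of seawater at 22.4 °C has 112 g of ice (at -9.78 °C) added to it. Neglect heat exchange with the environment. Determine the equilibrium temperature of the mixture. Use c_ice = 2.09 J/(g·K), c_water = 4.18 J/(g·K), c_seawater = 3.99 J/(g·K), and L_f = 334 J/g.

T_f ≈ 7.1 °C

Conservation of energy gives ΣQ = 0:
warm ice to 0 °C: 112×2.09×(0 − (-9.78)) = 2289.3
  fusion: m_ice L_f = 112×334 = 37408
  warm the meltwater: 468.16 T
  seawater cools: 704×3.99×(T − 22.4) = 2809(T − 22.4)
3277.1 T = 62921 − 39697 = 23223
T ≈ 7.09 °C — above 0 °C, consistent with complete melting.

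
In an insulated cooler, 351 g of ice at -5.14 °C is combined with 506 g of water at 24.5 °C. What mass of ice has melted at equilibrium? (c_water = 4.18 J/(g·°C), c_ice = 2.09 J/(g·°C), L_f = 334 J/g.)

m_melted ≈ 144 g

Heat available from the water dropping to 0 °C: 506·4.18·24.5 = 51819 J.
Of that, 351·2.09·5.14 = 3770.7 J goes to bring the ice to 0 °C, leaving 48049 J.
To melt every bit of ice: 351·334 = 117234 J.
Since 48049 < 117234 J, not all the ice melts; equilibrium is at 0 °C.
Mass melted = 48049/334 ≈ 143.9 g.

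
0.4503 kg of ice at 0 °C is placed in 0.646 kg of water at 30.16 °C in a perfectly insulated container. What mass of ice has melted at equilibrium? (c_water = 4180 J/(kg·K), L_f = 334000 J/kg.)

m_melted ≈ 0.244 kg

Water can give up m c ΔT = 0.646·4180·30.16 = 81440 J before reaching 0 °C.
To melt every bit of ice: 0.4503·334000 = 150400 J.
81440 J < 150400 J, so only part of the ice melts and the system sits at 0 °C.
m_melt = 81440 / L_f = 0.2438 kg.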